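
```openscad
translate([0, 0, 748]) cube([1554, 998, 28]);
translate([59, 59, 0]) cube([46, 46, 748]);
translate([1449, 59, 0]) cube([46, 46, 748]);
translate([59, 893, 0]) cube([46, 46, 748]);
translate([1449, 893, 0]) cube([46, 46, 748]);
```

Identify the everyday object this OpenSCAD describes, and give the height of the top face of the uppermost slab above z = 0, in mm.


A table. The table height is 776 mm.

A 1554×998×28 slab sits at z = 748 on four 46 mm square posts — a table. The top surface is at 748 + 28 = 776 mm.


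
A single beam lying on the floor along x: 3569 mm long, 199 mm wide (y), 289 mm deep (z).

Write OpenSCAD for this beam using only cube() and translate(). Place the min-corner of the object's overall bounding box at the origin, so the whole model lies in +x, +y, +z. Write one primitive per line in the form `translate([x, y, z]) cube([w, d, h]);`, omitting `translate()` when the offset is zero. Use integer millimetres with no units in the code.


cube([3569, 199, 289]);


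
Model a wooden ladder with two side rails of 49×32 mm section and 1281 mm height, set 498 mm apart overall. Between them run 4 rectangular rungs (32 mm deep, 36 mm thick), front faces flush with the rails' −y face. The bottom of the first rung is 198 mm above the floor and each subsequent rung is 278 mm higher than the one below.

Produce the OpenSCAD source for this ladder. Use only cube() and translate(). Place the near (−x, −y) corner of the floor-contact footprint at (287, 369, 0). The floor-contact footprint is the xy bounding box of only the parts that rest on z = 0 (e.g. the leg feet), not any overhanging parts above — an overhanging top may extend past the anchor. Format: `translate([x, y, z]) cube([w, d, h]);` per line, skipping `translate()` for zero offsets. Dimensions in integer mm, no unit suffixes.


translate([287, 369, 0]) cube([49, 32, 1281]);
translate([736, 369, 0]) cube([49, 32, 1281]);
translate([336, 369, 198]) cube([400, 32, 36]);
translate([336, 369, 476]) cube([400, 32, 36]);
translate([336, 369, 754]) cube([400, 32, 36]);
translate([336, 369, 1032]) cube([400, 32, 36]);


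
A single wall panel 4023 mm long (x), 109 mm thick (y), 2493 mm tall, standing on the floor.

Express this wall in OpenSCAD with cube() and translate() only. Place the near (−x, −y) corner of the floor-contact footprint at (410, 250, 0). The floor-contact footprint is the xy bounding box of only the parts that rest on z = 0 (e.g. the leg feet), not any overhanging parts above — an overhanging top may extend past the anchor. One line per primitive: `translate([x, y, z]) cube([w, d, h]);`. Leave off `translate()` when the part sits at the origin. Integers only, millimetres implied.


translate([410, 250, 0]) cube([4023, 109, 2493]);


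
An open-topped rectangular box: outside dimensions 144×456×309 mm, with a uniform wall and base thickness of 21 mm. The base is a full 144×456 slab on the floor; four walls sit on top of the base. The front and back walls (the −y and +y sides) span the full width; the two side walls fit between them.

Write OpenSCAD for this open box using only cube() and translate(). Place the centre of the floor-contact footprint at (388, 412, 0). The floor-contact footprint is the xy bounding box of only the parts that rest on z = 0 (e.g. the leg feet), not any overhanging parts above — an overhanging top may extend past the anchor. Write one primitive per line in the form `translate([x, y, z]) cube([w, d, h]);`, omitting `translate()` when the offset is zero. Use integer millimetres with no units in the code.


translate([316, 184, 0]) cube([144, 456, 21]);
translate([316, 184, 21]) cube([144, 21, 288]);
translate([316, 619, 21]) cube([144, 21, 288]);
translate([316, 205, 21]) cube([21, 414, 288]);
translate([439, 205, 21]) cube([21, 414, 288]);


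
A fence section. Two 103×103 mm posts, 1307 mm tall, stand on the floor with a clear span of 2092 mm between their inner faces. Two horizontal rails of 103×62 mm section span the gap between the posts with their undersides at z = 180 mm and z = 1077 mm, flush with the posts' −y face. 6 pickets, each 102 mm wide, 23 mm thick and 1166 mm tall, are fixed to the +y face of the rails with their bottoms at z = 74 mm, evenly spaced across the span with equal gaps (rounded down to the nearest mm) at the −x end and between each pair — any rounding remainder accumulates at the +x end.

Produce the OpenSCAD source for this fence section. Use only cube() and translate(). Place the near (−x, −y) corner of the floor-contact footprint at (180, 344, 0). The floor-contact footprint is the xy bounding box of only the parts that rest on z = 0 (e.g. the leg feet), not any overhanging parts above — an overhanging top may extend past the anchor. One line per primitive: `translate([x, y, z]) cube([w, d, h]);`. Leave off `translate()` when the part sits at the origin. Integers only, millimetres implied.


translate([180, 344, 0]) cube([103, 103, 1307]);
translate([2375, 344, 0]) cube([103, 103, 1307]);
translate([283, 344, 180]) cube([2092, 103, 62]);
translate([283, 344, 1077]) cube([2092, 103, 62]);
translate([494, 447, 74]) cube([102, 23, 1166]);
translate([807, 447, 74]) cube([102, 23, 1166]);
translate([1120, 447, 74]) cube([102, 23, 1166]);
translate([1433, 447, 74]) cube([102, 23, 1166]);
translate([1746, 447, 74]) cube([102, 23, 1166]);
translate([2059, 447, 74]) cube([102, 23, 1166]);


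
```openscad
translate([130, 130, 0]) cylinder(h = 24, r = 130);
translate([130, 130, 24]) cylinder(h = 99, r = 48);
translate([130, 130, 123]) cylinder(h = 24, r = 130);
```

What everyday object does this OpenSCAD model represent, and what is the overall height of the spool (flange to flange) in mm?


A spool. The overall height is 147 mm.

Three coaxial cylinders, large–small–large — a spool. Two 24 mm flanges and a 99 mm core give 24 + 99 + 24 = 147 mm.


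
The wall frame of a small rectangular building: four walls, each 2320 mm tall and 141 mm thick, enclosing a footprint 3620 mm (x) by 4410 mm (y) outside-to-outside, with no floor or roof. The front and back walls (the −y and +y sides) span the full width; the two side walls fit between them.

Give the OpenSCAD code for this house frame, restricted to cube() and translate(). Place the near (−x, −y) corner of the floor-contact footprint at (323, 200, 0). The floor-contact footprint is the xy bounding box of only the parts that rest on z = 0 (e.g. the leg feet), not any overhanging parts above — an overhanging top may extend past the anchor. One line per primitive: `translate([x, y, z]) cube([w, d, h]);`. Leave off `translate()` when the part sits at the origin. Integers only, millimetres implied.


translate([323, 200, 0]) cube([3620, 141, 2320]);
translate([323, 4469, 0]) cube([3620, 141, 2320]);
translate([323, 341, 0]) cube([141, 4128, 2320]);
translate([3802, 341, 0]) cube([141, 4128, 2320]);


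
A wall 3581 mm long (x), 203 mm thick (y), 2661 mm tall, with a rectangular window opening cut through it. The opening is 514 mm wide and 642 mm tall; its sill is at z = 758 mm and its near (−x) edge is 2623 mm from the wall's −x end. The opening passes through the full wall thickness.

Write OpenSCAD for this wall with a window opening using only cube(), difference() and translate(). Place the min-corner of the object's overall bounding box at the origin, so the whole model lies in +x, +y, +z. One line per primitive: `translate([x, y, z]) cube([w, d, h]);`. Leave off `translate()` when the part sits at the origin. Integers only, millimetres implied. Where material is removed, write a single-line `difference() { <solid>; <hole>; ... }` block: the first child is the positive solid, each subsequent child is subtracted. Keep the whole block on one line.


difference() { cube([3581, 203, 2661]); translate([2623, 0, 758]) cube([514, 203, 642]); }


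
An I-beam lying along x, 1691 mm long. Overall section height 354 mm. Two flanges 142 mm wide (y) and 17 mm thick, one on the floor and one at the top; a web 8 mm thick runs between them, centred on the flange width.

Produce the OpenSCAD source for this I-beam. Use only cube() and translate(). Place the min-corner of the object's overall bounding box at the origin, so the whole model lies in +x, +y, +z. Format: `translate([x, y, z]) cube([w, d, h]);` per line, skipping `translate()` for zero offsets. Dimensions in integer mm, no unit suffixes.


cube([1691, 142, 17]);
translate([0, 67, 17]) cube([1691, 8, 320]);
translate([0, 0, 337]) cube([1691, 142, 17]);


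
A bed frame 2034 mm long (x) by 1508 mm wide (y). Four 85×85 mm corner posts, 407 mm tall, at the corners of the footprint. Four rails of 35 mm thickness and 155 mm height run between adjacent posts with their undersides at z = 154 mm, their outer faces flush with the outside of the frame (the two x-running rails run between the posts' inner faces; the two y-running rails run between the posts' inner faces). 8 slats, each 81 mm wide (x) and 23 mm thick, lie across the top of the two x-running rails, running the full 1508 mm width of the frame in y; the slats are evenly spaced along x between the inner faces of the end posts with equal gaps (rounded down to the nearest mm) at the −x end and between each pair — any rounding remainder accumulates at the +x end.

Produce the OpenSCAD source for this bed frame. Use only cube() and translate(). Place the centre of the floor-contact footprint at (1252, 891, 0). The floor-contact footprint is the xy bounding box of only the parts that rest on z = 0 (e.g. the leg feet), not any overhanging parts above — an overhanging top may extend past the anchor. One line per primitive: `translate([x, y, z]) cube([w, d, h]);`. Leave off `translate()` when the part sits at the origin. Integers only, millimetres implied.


// slat z = rail_z + rail_h = 154 + 155 = 309
// slat gap = ⌊(1864 − 8·81) / 9⌋ = 135
translate([235, 137, 0]) cube([85, 85, 407]);
translate([235, 1560, 0]) cube([85, 85, 407]);
translate([2184, 137, 0]) cube([85, 85, 407]);
translate([2184, 1560, 0]) cube([85, 85, 407]);
translate([320, 137, 154]) cube([1864, 35, 155]);
translate([320, 1610, 154]) cube([1864, 35, 155]);
translate([235, 222, 154]) cube([35, 1338, 155]);
translate([2234, 222, 154]) cube([35, 1338, 155]);
translate([455, 137, 309]) cube([81, 1508, 23]);
translate([671, 137, 309]) cube([81, 1508, 23]);
translate([887, 137, 309]) cube([81, 1508, 23]);
translate([1103, 137, 309]) cube([81, 1508, 23]);
translate([1319, 137, 309]) cube([81, 1508, 23]);
translate([1535, 137, 309]) cube([81, 1508, 23]);
translate([1751, 137, 309]) cube([81, 1508, 23]);
translate([1967, 137, 309]) cube([81, 1508, 23]);


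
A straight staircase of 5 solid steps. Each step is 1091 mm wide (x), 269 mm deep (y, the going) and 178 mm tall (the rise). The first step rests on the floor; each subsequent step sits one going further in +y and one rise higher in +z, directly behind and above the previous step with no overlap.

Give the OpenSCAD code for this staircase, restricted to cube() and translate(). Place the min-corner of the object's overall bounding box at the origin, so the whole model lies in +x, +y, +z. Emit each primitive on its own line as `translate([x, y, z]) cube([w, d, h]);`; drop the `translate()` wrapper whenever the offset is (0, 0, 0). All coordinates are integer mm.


cube([1091, 269, 178]);
translate([0, 269, 178]) cube([1091, 269, 178]);
translate([0, 538, 356]) cube([1091, 269, 178]);
translate([0, 807, 534]) cube([1091, 269, 178]);
translate([0, 1076, 712]) cube([1091, 269, 178]);


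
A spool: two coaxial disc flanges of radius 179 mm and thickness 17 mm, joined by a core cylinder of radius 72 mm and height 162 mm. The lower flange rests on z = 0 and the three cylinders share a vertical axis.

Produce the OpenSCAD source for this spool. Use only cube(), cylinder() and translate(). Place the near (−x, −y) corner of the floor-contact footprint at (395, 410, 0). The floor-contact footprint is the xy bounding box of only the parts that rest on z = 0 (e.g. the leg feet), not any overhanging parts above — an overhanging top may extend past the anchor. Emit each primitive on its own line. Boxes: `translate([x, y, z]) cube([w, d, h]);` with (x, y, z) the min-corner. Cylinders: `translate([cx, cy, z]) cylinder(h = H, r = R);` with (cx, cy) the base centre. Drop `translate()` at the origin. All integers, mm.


translate([574, 589, 0]) cylinder(h = 17, r = 179);
translate([574, 589, 17]) cylinder(h = 162, r = 72);
translate([574, 589, 179]) cylinder(h = 17, r = 179);


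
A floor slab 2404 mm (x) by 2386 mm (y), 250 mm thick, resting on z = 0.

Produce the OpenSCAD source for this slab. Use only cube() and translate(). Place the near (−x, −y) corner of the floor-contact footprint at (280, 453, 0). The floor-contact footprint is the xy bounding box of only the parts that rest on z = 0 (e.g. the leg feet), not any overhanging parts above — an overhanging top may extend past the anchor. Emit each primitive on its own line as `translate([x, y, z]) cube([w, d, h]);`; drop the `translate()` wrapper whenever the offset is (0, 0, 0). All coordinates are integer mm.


translate([280, 453, 0]) cube([2404, 2386, 250]);


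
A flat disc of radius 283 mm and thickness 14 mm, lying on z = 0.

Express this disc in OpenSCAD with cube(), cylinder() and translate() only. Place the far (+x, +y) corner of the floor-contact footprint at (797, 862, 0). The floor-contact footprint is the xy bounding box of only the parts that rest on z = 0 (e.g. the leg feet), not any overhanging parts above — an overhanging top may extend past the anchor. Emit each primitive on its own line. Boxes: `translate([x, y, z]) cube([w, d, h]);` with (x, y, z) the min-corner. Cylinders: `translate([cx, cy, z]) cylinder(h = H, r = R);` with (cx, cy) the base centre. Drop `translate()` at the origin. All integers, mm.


translate([514, 579, 0]) cylinder(h = 14, r = 283);


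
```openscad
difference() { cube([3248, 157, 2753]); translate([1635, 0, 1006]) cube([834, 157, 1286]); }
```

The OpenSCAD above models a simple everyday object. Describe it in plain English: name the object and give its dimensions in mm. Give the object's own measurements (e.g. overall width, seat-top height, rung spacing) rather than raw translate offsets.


A wall 3248 mm long (x), 157 mm thick (y), 2753 mm tall, with a rectangular window opening cut through it. The opening is 834 mm wide and 1286 mm tall; its sill is at z = 1006 mm and its near (−x) edge is 1635 mm from the wall's −x end. The opening passes through the full wall thickness.


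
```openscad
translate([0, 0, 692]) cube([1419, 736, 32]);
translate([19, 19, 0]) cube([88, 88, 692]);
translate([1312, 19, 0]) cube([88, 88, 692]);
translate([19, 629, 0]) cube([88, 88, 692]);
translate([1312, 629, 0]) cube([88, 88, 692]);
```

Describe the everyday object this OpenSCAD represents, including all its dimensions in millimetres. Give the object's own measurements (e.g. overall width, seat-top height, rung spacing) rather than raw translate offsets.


A rectangular dining table. The top is 1419×736×32 mm with its upper surface at z = 724 mm. It stands on four 88×88 mm square legs, each inset 19 mm from the nearest pair of top edges, running from the floor to the underside of the top.


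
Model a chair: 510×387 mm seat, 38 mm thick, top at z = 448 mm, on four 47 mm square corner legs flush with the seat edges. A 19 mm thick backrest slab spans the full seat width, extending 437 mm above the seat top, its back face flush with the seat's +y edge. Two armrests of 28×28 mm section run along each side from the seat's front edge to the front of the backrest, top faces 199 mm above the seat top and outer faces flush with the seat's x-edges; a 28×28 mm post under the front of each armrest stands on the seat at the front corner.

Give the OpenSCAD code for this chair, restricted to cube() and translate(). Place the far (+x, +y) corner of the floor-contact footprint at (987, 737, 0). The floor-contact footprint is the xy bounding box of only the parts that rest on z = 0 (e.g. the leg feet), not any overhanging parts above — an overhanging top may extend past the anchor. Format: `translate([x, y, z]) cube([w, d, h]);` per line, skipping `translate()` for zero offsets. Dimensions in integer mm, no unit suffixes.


translate([477, 350, 410]) cube([510, 387, 38]);
translate([477, 350, 0]) cube([47, 47, 410]);
translate([940, 350, 0]) cube([47, 47, 410]);
translate([477, 690, 0]) cube([47, 47, 410]);
translate([940, 690, 0]) cube([47, 47, 410]);
translate([477, 718, 448]) cube([510, 19, 437]);
translate([477, 350, 619]) cube([28, 368, 28]);
translate([959, 350, 619]) cube([28, 368, 28]);
translate([477, 350, 448]) cube([28, 28, 171]);
translate([959, 350, 448]) cube([28, 28, 171]);


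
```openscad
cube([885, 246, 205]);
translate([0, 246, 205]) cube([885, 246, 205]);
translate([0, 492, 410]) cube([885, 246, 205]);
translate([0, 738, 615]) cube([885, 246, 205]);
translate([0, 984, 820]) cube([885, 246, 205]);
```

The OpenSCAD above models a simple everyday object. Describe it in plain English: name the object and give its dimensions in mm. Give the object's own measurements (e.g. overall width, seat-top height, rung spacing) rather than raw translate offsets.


A straight staircase of 5 solid steps. Each step is 885 mm wide (x), 246 mm deep (y, the going) and 205 mm tall (the rise). The first step rests on the floor; each subsequent step sits one going further in +y and one rise higher in +z, directly behind and above the previous step with no overlap.


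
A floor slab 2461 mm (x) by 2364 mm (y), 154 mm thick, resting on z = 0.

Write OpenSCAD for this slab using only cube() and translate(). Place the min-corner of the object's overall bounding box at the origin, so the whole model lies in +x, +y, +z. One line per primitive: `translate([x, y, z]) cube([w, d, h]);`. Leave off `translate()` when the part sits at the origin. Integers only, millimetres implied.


cube([2461, 2364, 154]);


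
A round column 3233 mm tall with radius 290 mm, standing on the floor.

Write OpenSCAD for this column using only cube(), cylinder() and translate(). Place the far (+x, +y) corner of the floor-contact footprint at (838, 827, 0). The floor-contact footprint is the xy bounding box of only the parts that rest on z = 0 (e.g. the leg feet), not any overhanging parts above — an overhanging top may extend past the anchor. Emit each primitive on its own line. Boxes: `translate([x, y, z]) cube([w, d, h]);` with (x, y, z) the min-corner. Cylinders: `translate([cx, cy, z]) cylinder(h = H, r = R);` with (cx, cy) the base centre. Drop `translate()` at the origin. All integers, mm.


translate([548, 537, 0]) cylinder(h = 3233, r = 290);


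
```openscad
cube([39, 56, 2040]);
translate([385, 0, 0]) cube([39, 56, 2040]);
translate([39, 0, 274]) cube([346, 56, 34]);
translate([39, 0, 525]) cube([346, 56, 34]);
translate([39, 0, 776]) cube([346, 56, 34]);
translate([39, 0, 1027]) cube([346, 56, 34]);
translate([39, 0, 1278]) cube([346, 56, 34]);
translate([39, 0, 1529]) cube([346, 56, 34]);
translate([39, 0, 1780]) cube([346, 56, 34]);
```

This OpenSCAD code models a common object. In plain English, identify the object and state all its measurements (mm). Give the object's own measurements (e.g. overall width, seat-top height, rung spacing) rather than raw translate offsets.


A straight ladder. Two 39×56 mm vertical rails, 2040 mm tall, stand 424 mm apart (outside-to-outside) with their front faces coplanar on the −y side. 7 rungs, each 56 mm deep and 34 mm tall, span between the inner faces of the rails, front faces flush with the rails. The lowest rung's underside is at z = 274 mm and rungs are spaced 251 mm apart (underside to underside).


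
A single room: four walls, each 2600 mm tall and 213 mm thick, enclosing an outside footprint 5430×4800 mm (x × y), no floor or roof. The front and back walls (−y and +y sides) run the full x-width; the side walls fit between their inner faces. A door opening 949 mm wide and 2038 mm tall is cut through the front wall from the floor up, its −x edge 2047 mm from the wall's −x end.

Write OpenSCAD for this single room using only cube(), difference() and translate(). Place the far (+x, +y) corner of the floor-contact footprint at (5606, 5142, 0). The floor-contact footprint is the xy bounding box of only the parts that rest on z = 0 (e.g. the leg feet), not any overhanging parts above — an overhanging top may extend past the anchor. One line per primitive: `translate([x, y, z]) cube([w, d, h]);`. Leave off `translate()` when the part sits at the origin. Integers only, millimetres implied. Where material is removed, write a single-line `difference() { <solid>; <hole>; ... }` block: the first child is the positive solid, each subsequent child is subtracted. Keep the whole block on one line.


difference() { translate([176, 342, 0]) cube([5430, 213, 2600]); translate([2223, 342, 0]) cube([949, 213, 2038]); }
translate([176, 4929, 0]) cube([5430, 213, 2600]);
translate([176, 555, 0]) cube([213, 4374, 2600]);
translate([5393, 555, 0]) cube([213, 4374, 2600]);


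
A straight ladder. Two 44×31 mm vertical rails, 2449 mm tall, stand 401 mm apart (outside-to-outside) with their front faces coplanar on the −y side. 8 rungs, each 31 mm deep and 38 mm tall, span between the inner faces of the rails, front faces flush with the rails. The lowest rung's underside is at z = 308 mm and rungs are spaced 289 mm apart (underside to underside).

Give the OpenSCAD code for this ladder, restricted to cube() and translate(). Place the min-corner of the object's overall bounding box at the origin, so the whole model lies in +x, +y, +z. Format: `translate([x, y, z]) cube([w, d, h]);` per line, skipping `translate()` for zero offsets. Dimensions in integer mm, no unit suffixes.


cube([44, 31, 2449]);
translate([357, 0, 0]) cube([44, 31, 2449]);
translate([44, 0, 308]) cube([313, 31, 38]);
translate([44, 0, 597]) cube([313, 31, 38]);
translate([44, 0, 886]) cube([313, 31, 38]);
translate([44, 0, 1175]) cube([313, 31, 38]);
translate([44, 0, 1464]) cube([313, 31, 38]);
translate([44, 0, 1753]) cube([313, 31, 38]);
translate([44, 0, 2042]) cube([313, 31, 38]);
translate([44, 0, 2331]) cube([313, 31, 38]);


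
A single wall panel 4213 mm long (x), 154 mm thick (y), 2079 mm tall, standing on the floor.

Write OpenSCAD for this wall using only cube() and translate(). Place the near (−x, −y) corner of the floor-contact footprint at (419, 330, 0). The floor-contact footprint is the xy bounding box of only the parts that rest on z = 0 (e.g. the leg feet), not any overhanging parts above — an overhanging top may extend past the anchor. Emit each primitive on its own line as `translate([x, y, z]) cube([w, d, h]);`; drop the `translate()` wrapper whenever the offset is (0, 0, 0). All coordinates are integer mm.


translate([419, 330, 0]) cube([4213, 154, 2079]);


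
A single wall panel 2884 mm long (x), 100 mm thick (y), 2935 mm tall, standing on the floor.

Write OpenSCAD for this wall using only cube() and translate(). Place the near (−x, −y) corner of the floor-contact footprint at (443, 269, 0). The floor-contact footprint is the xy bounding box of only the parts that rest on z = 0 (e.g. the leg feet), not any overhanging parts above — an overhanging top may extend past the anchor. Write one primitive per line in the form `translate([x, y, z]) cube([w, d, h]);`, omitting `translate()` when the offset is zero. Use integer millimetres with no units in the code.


translate([443, 269, 0]) cube([2884, 100, 2935]);


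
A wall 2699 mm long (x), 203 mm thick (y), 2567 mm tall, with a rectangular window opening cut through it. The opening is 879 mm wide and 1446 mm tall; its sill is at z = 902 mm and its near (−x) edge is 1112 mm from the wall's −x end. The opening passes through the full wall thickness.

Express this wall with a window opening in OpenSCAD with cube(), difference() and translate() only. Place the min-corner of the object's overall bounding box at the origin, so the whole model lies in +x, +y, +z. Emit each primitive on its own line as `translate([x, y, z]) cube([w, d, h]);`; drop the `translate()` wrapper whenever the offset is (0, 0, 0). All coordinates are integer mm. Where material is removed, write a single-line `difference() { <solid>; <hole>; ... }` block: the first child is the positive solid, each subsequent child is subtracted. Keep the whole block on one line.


difference() { cube([2699, 203, 2567]); translate([1112, 0, 902]) cube([879, 203, 1446]); }


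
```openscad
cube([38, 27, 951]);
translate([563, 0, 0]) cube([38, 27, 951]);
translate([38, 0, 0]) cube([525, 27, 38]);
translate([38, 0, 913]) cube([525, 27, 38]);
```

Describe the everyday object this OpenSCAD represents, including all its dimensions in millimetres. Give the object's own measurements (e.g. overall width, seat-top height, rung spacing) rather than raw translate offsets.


A rectangular picture frame lying in the x–z plane (depth along y). The opening is 525 mm wide (x) by 875 mm tall (z), surrounded by a border 38 mm wide on all four sides. The frame is 27 mm deep and is made of two full-height vertical stiles with two horizontal rails fitted between them.


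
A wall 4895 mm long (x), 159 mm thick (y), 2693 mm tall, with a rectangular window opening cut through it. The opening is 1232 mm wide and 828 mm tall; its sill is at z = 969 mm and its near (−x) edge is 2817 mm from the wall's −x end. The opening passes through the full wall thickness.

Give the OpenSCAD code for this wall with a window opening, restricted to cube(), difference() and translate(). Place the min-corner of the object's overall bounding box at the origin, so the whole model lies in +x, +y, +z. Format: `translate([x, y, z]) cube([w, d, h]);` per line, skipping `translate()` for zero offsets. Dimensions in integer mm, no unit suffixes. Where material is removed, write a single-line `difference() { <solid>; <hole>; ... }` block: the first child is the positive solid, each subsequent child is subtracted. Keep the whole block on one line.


difference() { cube([4895, 159, 2693]); translate([2817, 0, 969]) cube([1232, 159, 828]); }


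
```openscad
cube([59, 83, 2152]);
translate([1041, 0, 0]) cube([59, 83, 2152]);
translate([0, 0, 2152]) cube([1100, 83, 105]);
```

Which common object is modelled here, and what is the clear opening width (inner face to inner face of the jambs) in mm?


A door frame. The clear opening width is 982 mm.

Two 2152 mm tall posts with a header on top — a door frame. The left jamb is 59 mm wide at x = 0; the right jamb starts at x = 1041. The clear opening is 1041 − 59 = 982 mm.


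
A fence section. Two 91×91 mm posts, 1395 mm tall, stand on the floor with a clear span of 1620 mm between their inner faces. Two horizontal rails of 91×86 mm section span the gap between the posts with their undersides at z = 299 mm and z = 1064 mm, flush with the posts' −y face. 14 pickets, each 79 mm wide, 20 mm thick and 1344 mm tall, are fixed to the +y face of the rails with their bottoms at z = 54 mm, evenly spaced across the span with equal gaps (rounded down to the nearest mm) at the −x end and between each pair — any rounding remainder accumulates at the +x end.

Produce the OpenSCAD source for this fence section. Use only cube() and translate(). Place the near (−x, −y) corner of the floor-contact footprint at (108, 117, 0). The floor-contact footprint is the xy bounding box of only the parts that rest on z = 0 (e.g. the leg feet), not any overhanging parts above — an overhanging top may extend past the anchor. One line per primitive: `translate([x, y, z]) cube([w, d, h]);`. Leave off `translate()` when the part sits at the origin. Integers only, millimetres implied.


translate([108, 117, 0]) cube([91, 91, 1395]);
translate([1819, 117, 0]) cube([91, 91, 1395]);
translate([199, 117, 299]) cube([1620, 91, 86]);
translate([199, 117, 1064]) cube([1620, 91, 86]);
translate([233, 208, 54]) cube([79, 20, 1344]);
translate([346, 208, 54]) cube([79, 20, 1344]);
translate([459, 208, 54]) cube([79, 20, 1344]);
translate([572, 208, 54]) cube([79, 20, 1344]);
translate([685, 208, 54]) cube([79, 20, 1344]);
translate([798, 208, 54]) cube([79, 20, 1344]);
translate([911, 208, 54]) cube([79, 20, 1344]);
translate([1024, 208, 54]) cube([79, 20, 1344]);
translate([1137, 208, 54]) cube([79, 20, 1344]);
translate([1250, 208, 54]) cube([79, 20, 1344]);
translate([1363, 208, 54]) cube([79, 20, 1344]);
translate([1476, 208, 54]) cube([79, 20, 1344]);
translate([1589, 208, 54]) cube([79, 20, 1344]);
translate([1702, 208, 54]) cube([79, 20, 1344]);


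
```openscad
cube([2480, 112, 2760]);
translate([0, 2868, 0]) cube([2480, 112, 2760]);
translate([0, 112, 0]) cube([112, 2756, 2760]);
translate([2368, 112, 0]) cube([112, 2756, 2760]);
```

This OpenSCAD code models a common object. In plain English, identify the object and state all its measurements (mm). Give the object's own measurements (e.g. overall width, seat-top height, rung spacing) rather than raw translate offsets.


The wall frame of a small rectangular building: four walls, each 2760 mm tall and 112 mm thick, enclosing a footprint 2480 mm (x) by 2980 mm (y) outside-to-outside, with no floor or roof. The front and back walls (the −y and +y sides) span the full width; the two side walls fit between them.


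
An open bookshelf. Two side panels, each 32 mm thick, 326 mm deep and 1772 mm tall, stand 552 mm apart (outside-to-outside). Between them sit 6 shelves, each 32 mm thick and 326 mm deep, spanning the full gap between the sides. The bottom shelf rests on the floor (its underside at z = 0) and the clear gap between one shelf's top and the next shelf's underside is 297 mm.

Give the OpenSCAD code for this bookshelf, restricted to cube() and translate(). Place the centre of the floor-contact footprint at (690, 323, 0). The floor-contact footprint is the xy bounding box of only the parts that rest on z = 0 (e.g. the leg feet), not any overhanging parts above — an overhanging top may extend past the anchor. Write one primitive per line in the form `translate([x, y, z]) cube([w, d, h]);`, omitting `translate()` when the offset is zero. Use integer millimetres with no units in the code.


translate([414, 160, 0]) cube([32, 326, 1772]);
translate([934, 160, 0]) cube([32, 326, 1772]);
translate([446, 160, 0]) cube([488, 326, 32]);
translate([446, 160, 329]) cube([488, 326, 32]);
translate([446, 160, 658]) cube([488, 326, 32]);
translate([446, 160, 987]) cube([488, 326, 32]);
translate([446, 160, 1316]) cube([488, 326, 32]);
translate([446, 160, 1645]) cube([488, 326, 32]);


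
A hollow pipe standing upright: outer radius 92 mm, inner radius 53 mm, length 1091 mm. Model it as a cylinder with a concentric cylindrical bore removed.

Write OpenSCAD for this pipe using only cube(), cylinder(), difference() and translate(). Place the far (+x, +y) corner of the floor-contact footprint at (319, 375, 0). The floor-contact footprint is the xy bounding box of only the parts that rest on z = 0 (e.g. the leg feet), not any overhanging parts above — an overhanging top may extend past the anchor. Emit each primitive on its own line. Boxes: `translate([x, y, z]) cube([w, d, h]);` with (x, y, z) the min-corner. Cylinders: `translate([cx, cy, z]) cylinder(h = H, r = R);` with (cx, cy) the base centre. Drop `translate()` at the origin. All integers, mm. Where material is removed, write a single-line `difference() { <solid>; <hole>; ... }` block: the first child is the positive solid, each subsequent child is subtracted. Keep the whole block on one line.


difference() { translate([227, 283, 0]) cylinder(h = 1091, r = 92); translate([227, 283, 0]) cylinder(h = 1091, r = 53); }


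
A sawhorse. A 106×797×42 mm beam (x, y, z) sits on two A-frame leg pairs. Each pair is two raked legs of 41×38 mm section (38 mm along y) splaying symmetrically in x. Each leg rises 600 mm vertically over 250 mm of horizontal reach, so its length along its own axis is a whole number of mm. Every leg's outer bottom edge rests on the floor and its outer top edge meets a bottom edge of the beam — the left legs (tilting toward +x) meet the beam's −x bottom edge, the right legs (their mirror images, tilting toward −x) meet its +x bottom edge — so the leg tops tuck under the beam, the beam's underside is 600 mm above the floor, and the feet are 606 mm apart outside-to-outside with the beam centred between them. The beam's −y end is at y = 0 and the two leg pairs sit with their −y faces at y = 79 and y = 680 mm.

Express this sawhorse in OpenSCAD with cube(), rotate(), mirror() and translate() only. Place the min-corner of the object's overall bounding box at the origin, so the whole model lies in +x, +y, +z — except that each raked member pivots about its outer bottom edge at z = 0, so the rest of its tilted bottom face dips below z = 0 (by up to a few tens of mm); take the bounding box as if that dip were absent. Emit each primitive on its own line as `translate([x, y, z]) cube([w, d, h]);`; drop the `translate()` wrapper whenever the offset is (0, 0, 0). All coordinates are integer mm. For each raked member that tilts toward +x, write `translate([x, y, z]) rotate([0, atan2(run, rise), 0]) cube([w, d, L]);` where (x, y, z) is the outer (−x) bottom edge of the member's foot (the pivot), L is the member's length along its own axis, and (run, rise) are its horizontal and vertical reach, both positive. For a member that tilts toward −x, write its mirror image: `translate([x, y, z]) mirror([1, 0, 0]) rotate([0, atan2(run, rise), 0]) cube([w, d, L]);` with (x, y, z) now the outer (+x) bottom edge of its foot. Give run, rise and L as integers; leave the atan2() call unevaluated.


translate([250, 0, 600]) cube([106, 797, 42]);
translate([0, 79, 0]) rotate([0, atan2(250, 600), 0]) cube([41, 38, 650]);
translate([606, 79, 0]) mirror([1, 0, 0]) rotate([0, atan2(250, 600), 0]) cube([41, 38, 650]);
translate([0, 680, 0]) rotate([0, atan2(250, 600), 0]) cube([41, 38, 650]);
translate([606, 680, 0]) mirror([1, 0, 0]) rotate([0, atan2(250, 600), 0]) cube([41, 38, 650]);


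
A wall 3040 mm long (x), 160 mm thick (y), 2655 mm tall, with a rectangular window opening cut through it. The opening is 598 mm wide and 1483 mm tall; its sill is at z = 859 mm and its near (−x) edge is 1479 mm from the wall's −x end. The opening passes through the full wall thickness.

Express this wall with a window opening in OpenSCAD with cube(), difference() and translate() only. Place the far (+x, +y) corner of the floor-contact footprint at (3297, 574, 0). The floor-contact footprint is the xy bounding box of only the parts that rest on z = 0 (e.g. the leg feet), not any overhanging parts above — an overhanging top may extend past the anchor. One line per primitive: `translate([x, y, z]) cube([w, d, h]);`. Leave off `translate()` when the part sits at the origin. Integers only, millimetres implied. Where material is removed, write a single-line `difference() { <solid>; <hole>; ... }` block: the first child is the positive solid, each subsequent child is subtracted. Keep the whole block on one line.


difference() { translate([257, 414, 0]) cube([3040, 160, 2655]); translate([1736, 414, 859]) cube([598, 160, 1483]); }


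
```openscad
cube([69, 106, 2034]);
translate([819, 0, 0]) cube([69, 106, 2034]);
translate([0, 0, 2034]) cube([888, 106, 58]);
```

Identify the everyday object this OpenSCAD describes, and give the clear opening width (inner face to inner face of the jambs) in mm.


A door frame. The clear opening width is 750 mm.

Two 2034 mm tall posts with a header on top — a door frame. The left jamb is 69 mm wide at x = 0; the right jamb starts at x = 819. The clear opening is 819 − 69 = 750 mm.


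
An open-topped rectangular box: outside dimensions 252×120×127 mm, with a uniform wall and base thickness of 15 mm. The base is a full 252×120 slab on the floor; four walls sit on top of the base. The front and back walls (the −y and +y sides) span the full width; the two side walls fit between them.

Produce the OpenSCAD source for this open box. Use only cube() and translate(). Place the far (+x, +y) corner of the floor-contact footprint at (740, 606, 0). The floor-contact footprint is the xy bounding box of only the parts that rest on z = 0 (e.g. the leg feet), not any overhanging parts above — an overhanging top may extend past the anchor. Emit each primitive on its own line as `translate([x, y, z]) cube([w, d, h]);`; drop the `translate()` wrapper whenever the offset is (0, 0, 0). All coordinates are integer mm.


translate([488, 486, 0]) cube([252, 120, 15]);
translate([488, 486, 15]) cube([252, 15, 112]);
translate([488, 591, 15]) cube([252, 15, 112]);
translate([488, 501, 15]) cube([15, 90, 112]);
translate([725, 501, 15]) cube([15, 90, 112]);


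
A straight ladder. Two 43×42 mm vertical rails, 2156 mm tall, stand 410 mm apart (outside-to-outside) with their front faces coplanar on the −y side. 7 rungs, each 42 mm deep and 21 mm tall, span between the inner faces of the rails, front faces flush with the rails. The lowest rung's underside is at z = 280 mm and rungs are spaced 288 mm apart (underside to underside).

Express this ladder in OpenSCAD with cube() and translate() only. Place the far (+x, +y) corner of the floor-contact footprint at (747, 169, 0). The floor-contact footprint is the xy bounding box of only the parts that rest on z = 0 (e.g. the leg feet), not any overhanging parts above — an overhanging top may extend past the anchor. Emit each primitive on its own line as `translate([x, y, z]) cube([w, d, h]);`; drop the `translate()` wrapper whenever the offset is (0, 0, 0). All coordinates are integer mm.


// rung span = 410 - 2*43 = 324
// rung[k] z = 280 + k*288
translate([337, 127, 0]) cube([43, 42, 2156]);
translate([704, 127, 0]) cube([43, 42, 2156]);
translate([380, 127, 280]) cube([324, 42, 21]);
translate([380, 127, 568]) cube([324, 42, 21]);
translate([380, 127, 856]) cube([324, 42, 21]);
translate([380, 127, 1144]) cube([324, 42, 21]);
translate([380, 127, 1432]) cube([324, 42, 21]);
translate([380, 127, 1720]) cube([324, 42, 21]);
translate([380, 127, 2008]) cube([324, 42, 21]);


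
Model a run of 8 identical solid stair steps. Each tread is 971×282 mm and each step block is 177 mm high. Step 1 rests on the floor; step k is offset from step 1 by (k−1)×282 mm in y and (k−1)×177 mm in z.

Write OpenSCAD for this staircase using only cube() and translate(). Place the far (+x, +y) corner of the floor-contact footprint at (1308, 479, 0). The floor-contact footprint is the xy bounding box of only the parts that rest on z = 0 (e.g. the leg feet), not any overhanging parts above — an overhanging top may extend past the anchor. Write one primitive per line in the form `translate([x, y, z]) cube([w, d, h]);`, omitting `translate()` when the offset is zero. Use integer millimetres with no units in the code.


translate([337, 197, 0]) cube([971, 282, 177]);
translate([337, 479, 177]) cube([971, 282, 177]);
translate([337, 761, 354]) cube([971, 282, 177]);
translate([337, 1043, 531]) cube([971, 282, 177]);
translate([337, 1325, 708]) cube([971, 282, 177]);
translate([337, 1607, 885]) cube([971, 282, 177]);
translate([337, 1889, 1062]) cube([971, 282, 177]);
translate([337, 2171, 1239]) cube([971, 282, 177]);


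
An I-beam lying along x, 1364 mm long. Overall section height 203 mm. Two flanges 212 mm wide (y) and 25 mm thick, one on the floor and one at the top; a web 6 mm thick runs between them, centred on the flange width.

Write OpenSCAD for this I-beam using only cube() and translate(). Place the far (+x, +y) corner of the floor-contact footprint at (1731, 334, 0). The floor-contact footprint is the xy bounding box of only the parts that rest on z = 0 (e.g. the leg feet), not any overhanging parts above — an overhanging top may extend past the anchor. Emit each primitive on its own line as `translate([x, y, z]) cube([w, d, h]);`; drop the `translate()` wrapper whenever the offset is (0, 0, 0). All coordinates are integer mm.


translate([367, 122, 0]) cube([1364, 212, 25]);
translate([367, 225, 25]) cube([1364, 6, 153]);
translate([367, 122, 178]) cube([1364, 212, 25]);
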